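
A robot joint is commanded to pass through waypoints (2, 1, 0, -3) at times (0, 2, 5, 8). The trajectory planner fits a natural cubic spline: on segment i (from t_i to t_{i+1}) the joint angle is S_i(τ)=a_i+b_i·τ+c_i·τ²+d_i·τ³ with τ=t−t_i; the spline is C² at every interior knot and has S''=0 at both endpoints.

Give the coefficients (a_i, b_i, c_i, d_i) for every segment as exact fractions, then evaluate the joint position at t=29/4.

Δ: Δ0=-1/2, Δ1=-1/3, Δ2=-1
row 1: diag=10, rhs=1; c'=3/10, d'=1/10
row 2: denom=12−3·3/10=111/10; d'=(-4−3·1/10)/(111/10)=-43/111
back: M2=-43/111
back: M1=1/10−3/10·-43/111=8/37
M: M0=0, M1=8/37, M2=-43/111, M3=0
seg 0: a=2, c=M0/2=0, d=(M1−M0)/(6·2)=2/111, b=Δ0−h0·(2M0+M1)/6=-127/222
seg 1: a=1, c=M1/2=4/37, d=(M2−M1)/(6·3)=-67/1998, b=Δ1−h1·(2M1+M2)/6=-79/222
seg 2: a=0, c=M2/2=-43/222, d=(M3−M2)/(6·3)=43/1998, b=Δ2−h2·(2M2+M3)/6=-68/111
t_q=29/4 → seg 2, τ=9/4; S=0+-68/111·τ+-43/222·τ²+43/1998·τ³=-10011/4736

  seg 0: a=2 b=-127/222 c=0 d=2/111
  seg 1: a=1 b=-79/222 c=4/37 d=-67/1998
  seg 2: a=0 b=-68/111 c=-43/222 d=43/1998
S(29/4) = -10011/4736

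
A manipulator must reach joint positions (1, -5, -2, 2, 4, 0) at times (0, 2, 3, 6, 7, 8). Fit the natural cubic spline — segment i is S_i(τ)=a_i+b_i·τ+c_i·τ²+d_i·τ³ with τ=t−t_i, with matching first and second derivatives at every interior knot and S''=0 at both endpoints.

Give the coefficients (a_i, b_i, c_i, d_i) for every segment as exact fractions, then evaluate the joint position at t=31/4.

Δ: Δ0=-3, Δ1=3, Δ2=4/3, Δ3=2, Δ4=-4
row 1: diag=6, rhs=36; c'=1/6, d'=6
row 2: denom=8−1·1/6=47/6; d'=(-10−1·6)/(47/6)=-96/47
row 3: denom=8−3·18/47=322/47; d'=(4−3·-96/47)/(322/47)=34/23
row 4: denom=4−1·47/322=1241/322; d'=(-36−1·34/23)/(1241/322)=-12068/1241
back: M4=-12068/1241
back: M3=34/23−47/322·-12068/1241=3596/1241
back: M2=-96/47−18/47·3596/1241=-3912/1241
back: M1=6−1/6·-3912/1241=8098/1241
M: M0=0, M1=8098/1241, M2=-3912/1241, M3=3596/1241, M4=-12068/1241, M5=0
seg 0: a=1, c=M0/2=0, d=(M1−M0)/(6·2)=4049/7446, b=Δ0−h0·(2M0+M1)/6=-19267/3723
seg 1: a=-5, c=M1/2=4049/1241, d=(M2−M1)/(6·1)=-6005/3723, b=Δ1−h1·(2M1+M2)/6=5027/3723
seg 2: a=-2, c=M2/2=-1956/1241, d=(M3−M2)/(6·3)=3754/11169, b=Δ2−h2·(2M2+M3)/6=11306/3723
seg 3: a=2, c=M3/2=1798/1241, d=(M4−M3)/(6·1)=-7832/3723, b=Δ3−h3·(2M3+M4)/6=9884/3723
seg 4: a=4, c=M4/2=-6034/1241, d=(M5−M4)/(6·1)=6034/3723, b=Δ4−h4·(2M4+M5)/6=-2824/3723
t_q=31/4 → seg 4, τ=3/4; S=4+-2824/3723·τ+-6034/1241·τ²+6034/3723·τ³=54797/39712

  seg 0: a=1 b=-19267/3723 c=0 d=4049/7446
  seg 1: a=-5 b=5027/3723 c=4049/1241 d=-6005/3723
  seg 2: a=-2 b=11306/3723 c=-1956/1241 d=3754/11169
  seg 3: a=2 b=9884/3723 c=1798/1241 d=-7832/3723
  seg 4: a=4 b=-2824/3723 c=-6034/1241 d=6034/3723
S(31/4) = 54797/39712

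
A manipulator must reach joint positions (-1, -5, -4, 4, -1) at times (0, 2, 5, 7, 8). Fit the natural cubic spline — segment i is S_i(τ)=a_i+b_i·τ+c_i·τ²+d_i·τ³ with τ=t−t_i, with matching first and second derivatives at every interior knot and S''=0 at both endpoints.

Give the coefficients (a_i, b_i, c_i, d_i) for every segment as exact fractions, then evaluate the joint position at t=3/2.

  seg 0: a=-1 b=-1550/759 c=0 d=8/759
  seg 1: a=-5 b=-1454/759 c=16/253 d=521/2277
  seg 2: a=-4 b=3523/759 c=537/253 d=-3709/3036
  seg 3: a=4 b=-1160/759 c=-2635/506 d=2635/1518
S(3/2) = -1019/253

Δ: Δ0=-2, Δ1=1/3, Δ2=4, Δ3=-5
row 1: diag=10, rhs=14; c'=3/10, d'=7/5
row 2: denom=10−3·3/10=91/10; d'=(22−3·7/5)/(91/10)=178/91
row 3: denom=6−2·20/91=506/91; d'=(-54−2·178/91)/(506/91)=-2635/253
back: M3=-2635/253
back: M2=178/91−20/91·-2635/253=1074/253
back: M1=7/5−3/10·1074/253=32/253
M: M0=0, M1=32/253, M2=1074/253, M3=-2635/253, M4=0
seg 0: a=-1, c=M0/2=0, d=(M1−M0)/(6·2)=8/759, b=Δ0−h0·(2M0+M1)/6=-1550/759
seg 1: a=-5, c=M1/2=16/253, d=(M2−M1)/(6·3)=521/2277, b=Δ1−h1·(2M1+M2)/6=-1454/759
seg 2: a=-4, c=M2/2=537/253, d=(M3−M2)/(6·2)=-3709/3036, b=Δ2−h2·(2M2+M3)/6=3523/759
seg 3: a=4, c=M3/2=-2635/506, d=(M4−M3)/(6·1)=2635/1518, b=Δ3−h3·(2M3+M4)/6=-1160/759
t_q=3/2 → seg 0, τ=3/2; S=-1+-1550/759·τ+0·τ²+8/759·τ³=-1019/253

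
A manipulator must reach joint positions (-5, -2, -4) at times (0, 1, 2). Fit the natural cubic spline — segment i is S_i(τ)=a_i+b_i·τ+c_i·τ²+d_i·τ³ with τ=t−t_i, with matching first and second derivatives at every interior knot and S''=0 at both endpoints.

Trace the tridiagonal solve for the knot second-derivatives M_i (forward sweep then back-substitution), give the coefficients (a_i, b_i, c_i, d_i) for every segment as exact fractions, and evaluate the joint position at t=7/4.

Δ: Δ0=3, Δ1=-2
row 1: diag=4, rhs=-30; c'=1/4, d'=-15/2
back: M1=-15/2
M: M0=0, M1=-15/2, M2=0
seg 0: a=-5, c=M0/2=0, d=(M1−M0)/(6·1)=-5/4, b=Δ0−h0·(2M0+M1)/6=17/4
seg 1: a=-2, c=M1/2=-15/4, d=(M2−M1)/(6·1)=5/4, b=Δ1−h1·(2M1+M2)/6=1/2
t_q=7/4 → seg 1, τ=3/4; S=-2+1/2·τ+-15/4·τ²+5/4·τ³=-821/256

  seg 0: a=-5 b=17/4 c=0 d=-5/4
  seg 1: a=-2 b=1/2 c=-15/4 d=5/4
S(7/4) = -821/256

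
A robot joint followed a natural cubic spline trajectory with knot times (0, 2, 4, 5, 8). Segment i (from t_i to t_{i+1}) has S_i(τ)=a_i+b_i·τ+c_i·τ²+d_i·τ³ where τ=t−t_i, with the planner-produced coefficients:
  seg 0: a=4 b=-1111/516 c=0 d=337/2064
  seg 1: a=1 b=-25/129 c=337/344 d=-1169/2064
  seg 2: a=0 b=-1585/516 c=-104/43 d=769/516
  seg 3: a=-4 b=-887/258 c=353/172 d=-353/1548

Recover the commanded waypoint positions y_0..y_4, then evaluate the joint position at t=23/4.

y_0=4 y_1=1 y_2=0 y_3=-4 y_4=-2
S(23/4) = -60767/11008

y_0 = S_0(0) = a_0 = 4
y_1 = S_1(0) = a_1 = 1
y_2 = S_2(0) = a_2 = 0
y_3 = S_3(0) = a_3 = -4
y_4 = S_3(3) = -2
t_q=23/4 is in segment 3 (τ=3/4); S_3(τ)=-60767/11008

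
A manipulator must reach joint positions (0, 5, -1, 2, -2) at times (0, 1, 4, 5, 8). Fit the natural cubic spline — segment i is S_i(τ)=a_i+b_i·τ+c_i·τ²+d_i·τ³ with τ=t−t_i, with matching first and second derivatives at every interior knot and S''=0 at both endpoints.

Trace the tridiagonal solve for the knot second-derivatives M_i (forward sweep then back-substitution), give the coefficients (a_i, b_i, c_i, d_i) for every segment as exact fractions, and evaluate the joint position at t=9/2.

  seg 0: a=0 b=1367/216 c=0 d=-287/216
  seg 1: a=5 b=253/108 c=-287/72 d=1645/1944
  seg 2: a=-1 b=275/216 c=98/27 d=-137/72
  seg 3: a=2 b=305/108 c=-449/216 d=449/1944
S(9/2) = 529/1728

Δ: Δ0=5, Δ1=-2, Δ2=3, Δ3=-4/3
row 1: diag=8, rhs=-42; c'=3/8, d'=-21/4
row 2: denom=8−3·3/8=55/8; d'=(30−3·-21/4)/(55/8)=366/55
row 3: denom=8−1·8/55=432/55; d'=(-26−1·366/55)/(432/55)=-449/108
back: M3=-449/108
back: M2=366/55−8/55·-449/108=196/27
back: M1=-21/4−3/8·196/27=-287/36
M: M0=0, M1=-287/36, M2=196/27, M3=-449/108, M4=0
seg 0: a=0, c=M0/2=0, d=(M1−M0)/(6·1)=-287/216, b=Δ0−h0·(2M0+M1)/6=1367/216
seg 1: a=5, c=M1/2=-287/72, d=(M2−M1)/(6·3)=1645/1944, b=Δ1−h1·(2M1+M2)/6=253/108
seg 2: a=-1, c=M2/2=98/27, d=(M3−M2)/(6·1)=-137/72, b=Δ2−h2·(2M2+M3)/6=275/216
seg 3: a=2, c=M3/2=-449/216, d=(M4−M3)/(6·3)=449/1944, b=Δ3−h3·(2M3+M4)/6=305/108
t_q=9/2 → seg 2, τ=1/2; S=-1+275/216·τ+98/27·τ²+-137/72·τ³=529/1728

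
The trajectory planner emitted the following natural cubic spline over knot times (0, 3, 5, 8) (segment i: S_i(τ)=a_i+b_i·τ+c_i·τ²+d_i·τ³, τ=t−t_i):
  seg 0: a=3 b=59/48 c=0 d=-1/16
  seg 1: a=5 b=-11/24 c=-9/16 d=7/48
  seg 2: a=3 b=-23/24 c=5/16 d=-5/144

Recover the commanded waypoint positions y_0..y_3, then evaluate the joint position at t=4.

y_0=3 y_1=5 y_2=3 y_3=2
S(4) = 33/8

y_0 = S_0(0) = a_0 = 3
y_1 = S_1(0) = a_1 = 5
y_2 = S_2(0) = a_2 = 3
y_3 = S_2(3) = 2
t_q=4 is in segment 1 (τ=1); S_1(τ)=33/8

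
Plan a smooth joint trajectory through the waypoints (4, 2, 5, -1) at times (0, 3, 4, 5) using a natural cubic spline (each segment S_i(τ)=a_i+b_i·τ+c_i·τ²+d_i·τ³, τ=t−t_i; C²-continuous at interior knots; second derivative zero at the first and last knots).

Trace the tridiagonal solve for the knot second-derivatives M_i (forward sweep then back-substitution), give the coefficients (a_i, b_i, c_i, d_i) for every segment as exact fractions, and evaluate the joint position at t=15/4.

  seg 0: a=4 b=-275/93 c=0 d=71/279
  seg 1: a=2 b=364/93 c=71/31 d=-298/93
  seg 2: a=5 b=-104/93 c=-227/31 d=227/93
S(15/4) = 4833/992

Δ: Δ0=-2/3, Δ1=3, Δ2=-6
row 1: diag=8, rhs=22; c'=1/8, d'=11/4
row 2: denom=4−1·1/8=31/8; d'=(-54−1·11/4)/(31/8)=-454/31
back: M2=-454/31
back: M1=11/4−1/8·-454/31=142/31
M: M0=0, M1=142/31, M2=-454/31, M3=0
seg 0: a=4, c=M0/2=0, d=(M1−M0)/(6·3)=71/279, b=Δ0−h0·(2M0+M1)/6=-275/93
seg 1: a=2, c=M1/2=71/31, d=(M2−M1)/(6·1)=-298/93, b=Δ1−h1·(2M1+M2)/6=364/93
seg 2: a=5, c=M2/2=-227/31, d=(M3−M2)/(6·1)=227/93, b=Δ2−h2·(2M2+M3)/6=-104/93
t_q=15/4 → seg 1, τ=3/4; S=2+364/93·τ+71/31·τ²+-298/93·τ³=4833/992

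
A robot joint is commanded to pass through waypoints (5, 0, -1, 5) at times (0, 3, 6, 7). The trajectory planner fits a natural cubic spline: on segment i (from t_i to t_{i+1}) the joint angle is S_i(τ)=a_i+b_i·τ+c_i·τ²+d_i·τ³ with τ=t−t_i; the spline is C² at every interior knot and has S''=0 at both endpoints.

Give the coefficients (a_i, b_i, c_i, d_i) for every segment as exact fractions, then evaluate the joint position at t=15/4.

Δ: Δ0=-5/3, Δ1=-1/3, Δ2=6
row 1: diag=12, rhs=8; c'=1/4, d'=2/3
row 2: denom=8−3·1/4=29/4; d'=(38−3·2/3)/(29/4)=144/29
back: M2=144/29
back: M1=2/3−1/4·144/29=-50/87
M: M0=0, M1=-50/87, M2=144/29, M3=0
seg 0: a=5, c=M0/2=0, d=(M1−M0)/(6·3)=-25/783, b=Δ0−h0·(2M0+M1)/6=-40/29
seg 1: a=0, c=M1/2=-25/87, d=(M2−M1)/(6·3)=241/783, b=Δ1−h1·(2M1+M2)/6=-65/29
seg 2: a=-1, c=M2/2=72/29, d=(M3−M2)/(6·1)=-24/29, b=Δ2−h2·(2M2+M3)/6=126/29
t_q=15/4 → seg 1, τ=3/4; S=0+-65/29·τ+-25/87·τ²+241/783·τ³=-3179/1856

  seg 0: a=5 b=-40/29 c=0 d=-25/783
  seg 1: a=0 b=-65/29 c=-25/87 d=241/783
  seg 2: a=-1 b=126/29 c=72/29 d=-24/29
S(15/4) = -3179/1856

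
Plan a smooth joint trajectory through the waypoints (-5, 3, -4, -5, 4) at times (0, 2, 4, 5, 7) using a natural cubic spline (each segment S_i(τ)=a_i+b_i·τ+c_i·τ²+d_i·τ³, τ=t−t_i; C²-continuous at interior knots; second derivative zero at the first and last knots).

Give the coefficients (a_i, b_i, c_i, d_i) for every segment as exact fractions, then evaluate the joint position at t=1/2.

Δ: Δ0=4, Δ1=-7/2, Δ2=-1, Δ3=9/2
row 1: diag=8, rhs=-45; c'=1/4, d'=-45/8
row 2: denom=6−2·1/4=11/2; d'=(15−2·-45/8)/(11/2)=105/22
row 3: denom=6−1·2/11=64/11; d'=(33−1·105/22)/(64/11)=621/128
back: M3=621/128
back: M2=105/22−2/11·621/128=249/64
back: M1=-45/8−1/4·249/64=-1689/256
M: M0=0, M1=-1689/256, M2=249/64, M3=621/128, M4=0
seg 0: a=-5, c=M0/2=0, d=(M1−M0)/(6·2)=-563/1024, b=Δ0−h0·(2M0+M1)/6=1587/256
seg 1: a=3, c=M1/2=-1689/512, d=(M2−M1)/(6·2)=895/1024, b=Δ1−h1·(2M1+M2)/6=-51/128
seg 2: a=-4, c=M2/2=249/128, d=(M3−M2)/(6·1)=41/256, b=Δ2−h2·(2M2+M3)/6=-795/256
seg 3: a=-5, c=M3/2=621/256, d=(M4−M3)/(6·2)=-207/512, b=Δ3−h3·(2M3+M4)/6=81/64
t_q=1/2 → seg 0, τ=1/2; S=-5+1587/256·τ+0·τ²+-563/1024·τ³=-16131/8192

  seg 0: a=-5 b=1587/256 c=0 d=-563/1024
  seg 1: a=3 b=-51/128 c=-1689/512 d=895/1024
  seg 2: a=-4 b=-795/256 c=249/128 d=41/256
  seg 3: a=-5 b=81/64 c=621/256 d=-207/512
S(1/2) = -16131/8192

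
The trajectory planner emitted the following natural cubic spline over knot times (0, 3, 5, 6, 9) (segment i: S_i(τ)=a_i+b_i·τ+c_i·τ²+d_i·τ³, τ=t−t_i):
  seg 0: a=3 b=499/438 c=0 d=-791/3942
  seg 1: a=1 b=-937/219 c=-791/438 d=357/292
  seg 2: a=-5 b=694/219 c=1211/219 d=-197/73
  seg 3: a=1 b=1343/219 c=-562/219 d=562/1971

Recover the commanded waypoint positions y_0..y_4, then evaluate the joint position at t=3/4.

y_0 = S_0(0) = a_0 = 3
y_1 = S_1(0) = a_1 = 1
y_2 = S_2(0) = a_2 = -5
y_3 = S_3(0) = a_3 = 1
y_4 = S_3(3) = 4
t_q=3/4 is in segment 0 (τ=3/4); S_0(τ)=35225/9344

y_0=3 y_1=1 y_2=-5 y_3=1 y_4=4
S(3/4) = 35225/9344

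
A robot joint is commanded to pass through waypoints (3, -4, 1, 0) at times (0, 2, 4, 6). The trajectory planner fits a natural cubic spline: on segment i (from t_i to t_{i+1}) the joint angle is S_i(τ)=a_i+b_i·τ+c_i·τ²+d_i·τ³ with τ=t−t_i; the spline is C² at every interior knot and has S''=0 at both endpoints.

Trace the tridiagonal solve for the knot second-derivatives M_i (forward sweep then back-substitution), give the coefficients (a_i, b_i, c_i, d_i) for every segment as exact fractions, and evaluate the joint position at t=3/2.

Δ: Δ0=-7/2, Δ1=5/2, Δ2=-1/2
row 1: diag=8, rhs=36; c'=1/4, d'=9/2
row 2: denom=8−2·1/4=15/2; d'=(-18−2·9/2)/(15/2)=-18/5
back: M2=-18/5
back: M1=9/2−1/4·-18/5=27/5
M: M0=0, M1=27/5, M2=-18/5, M3=0
seg 0: a=3, c=M0/2=0, d=(M1−M0)/(6·2)=9/20, b=Δ0−h0·(2M0+M1)/6=-53/10
seg 1: a=-4, c=M1/2=27/10, d=(M2−M1)/(6·2)=-3/4, b=Δ1−h1·(2M1+M2)/6=1/10
seg 2: a=1, c=M2/2=-9/5, d=(M3−M2)/(6·2)=3/10, b=Δ2−h2·(2M2+M3)/6=19/10
t_q=3/2 → seg 0, τ=3/2; S=3+-53/10·τ+0·τ²+9/20·τ³=-549/160

  seg 0: a=3 b=-53/10 c=0 d=9/20
  seg 1: a=-4 b=1/10 c=27/10 d=-3/4
  seg 2: a=1 b=19/10 c=-9/5 d=3/10
S(3/2) = -549/160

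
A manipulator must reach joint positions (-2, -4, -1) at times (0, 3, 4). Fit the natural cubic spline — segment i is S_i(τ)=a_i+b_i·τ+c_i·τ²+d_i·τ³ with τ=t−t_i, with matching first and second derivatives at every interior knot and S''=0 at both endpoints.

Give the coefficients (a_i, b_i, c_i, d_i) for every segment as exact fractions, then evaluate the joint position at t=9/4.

  seg 0: a=-2 b=-49/24 c=0 d=11/72
  seg 1: a=-4 b=25/12 c=11/8 d=-11/24
S(9/4) = -2485/512

Δ: Δ0=-2/3, Δ1=3
row 1: diag=8, rhs=22; c'=1/8, d'=11/4
back: M1=11/4
M: M0=0, M1=11/4, M2=0
seg 0: a=-2, c=M0/2=0, d=(M1−M0)/(6·3)=11/72, b=Δ0−h0·(2M0+M1)/6=-49/24
seg 1: a=-4, c=M1/2=11/8, d=(M2−M1)/(6·1)=-11/24, b=Δ1−h1·(2M1+M2)/6=25/12
t_q=9/4 → seg 0, τ=9/4; S=-2+-49/24·τ+0·τ²+11/72·τ³=-2485/512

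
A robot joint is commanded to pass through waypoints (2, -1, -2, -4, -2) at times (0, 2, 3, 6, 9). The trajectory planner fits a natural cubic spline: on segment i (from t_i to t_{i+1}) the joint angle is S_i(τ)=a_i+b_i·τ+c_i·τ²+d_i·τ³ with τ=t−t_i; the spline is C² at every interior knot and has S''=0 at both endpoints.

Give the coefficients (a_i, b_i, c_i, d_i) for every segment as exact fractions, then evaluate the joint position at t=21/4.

  seg 0: a=2 b=-142/85 c=0 d=29/680
  seg 1: a=-1 b=-197/170 c=87/340 d=-33/340
  seg 2: a=-2 b=-319/340 c=-3/85 d=77/1836
  seg 3: a=-4 b=-3/170 c=349/1020 d=-349/9180
S(21/4) = -82949/21760

Δ: Δ0=-3/2, Δ1=-1, Δ2=-2/3, Δ3=2/3
row 1: diag=6, rhs=3; c'=1/6, d'=1/2
row 2: denom=8−1·1/6=47/6; d'=(2−1·1/2)/(47/6)=9/47
row 3: denom=12−3·18/47=510/47; d'=(8−3·9/47)/(510/47)=349/510
back: M3=349/510
back: M2=9/47−18/47·349/510=-6/85
back: M1=1/2−1/6·-6/85=87/170
M: M0=0, M1=87/170, M2=-6/85, M3=349/510, M4=0
seg 0: a=2, c=M0/2=0, d=(M1−M0)/(6·2)=29/680, b=Δ0−h0·(2M0+M1)/6=-142/85
seg 1: a=-1, c=M1/2=87/340, d=(M2−M1)/(6·1)=-33/340, b=Δ1−h1·(2M1+M2)/6=-197/170
seg 2: a=-2, c=M2/2=-3/85, d=(M3−M2)/(6·3)=77/1836, b=Δ2−h2·(2M2+M3)/6=-319/340
seg 3: a=-4, c=M3/2=349/1020, d=(M4−M3)/(6·3)=-349/9180, b=Δ3−h3·(2M3+M4)/6=-3/170
t_q=21/4 → seg 2, τ=9/4; S=-2+-319/340·τ+-3/85·τ²+77/1836·τ³=-82949/21760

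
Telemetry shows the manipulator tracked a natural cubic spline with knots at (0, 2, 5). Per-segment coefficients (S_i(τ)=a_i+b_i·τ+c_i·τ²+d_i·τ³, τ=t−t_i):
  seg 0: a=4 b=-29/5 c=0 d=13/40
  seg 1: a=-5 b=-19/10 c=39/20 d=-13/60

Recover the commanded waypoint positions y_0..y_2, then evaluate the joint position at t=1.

y_0=4 y_1=-5 y_2=1
S(1) = -59/40

y_0 = S_0(0) = a_0 = 4
y_1 = S_1(0) = a_1 = -5
y_2 = S_1(3) = 1
t_q=1 is in segment 0 (τ=1); S_0(τ)=-59/40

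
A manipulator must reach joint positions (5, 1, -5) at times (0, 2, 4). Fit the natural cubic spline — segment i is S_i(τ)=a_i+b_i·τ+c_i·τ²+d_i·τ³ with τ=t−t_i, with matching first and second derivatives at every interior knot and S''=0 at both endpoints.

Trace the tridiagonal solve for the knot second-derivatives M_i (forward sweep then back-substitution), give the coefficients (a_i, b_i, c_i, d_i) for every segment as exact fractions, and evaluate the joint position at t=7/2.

  seg 0: a=5 b=-7/4 c=0 d=-1/16
  seg 1: a=1 b=-5/2 c=-3/8 d=1/16
S(7/2) = -433/128

Δ: Δ0=-2, Δ1=-3
row 1: diag=8, rhs=-6; c'=1/4, d'=-3/4
back: M1=-3/4
M: M0=0, M1=-3/4, M2=0
seg 0: a=5, c=M0/2=0, d=(M1−M0)/(6·2)=-1/16, b=Δ0−h0·(2M0+M1)/6=-7/4
seg 1: a=1, c=M1/2=-3/8, d=(M2−M1)/(6·2)=1/16, b=Δ1−h1·(2M1+M2)/6=-5/2
t_q=7/2 → seg 1, τ=3/2; S=1+-5/2·τ+-3/8·τ²+1/16·τ³=-433/128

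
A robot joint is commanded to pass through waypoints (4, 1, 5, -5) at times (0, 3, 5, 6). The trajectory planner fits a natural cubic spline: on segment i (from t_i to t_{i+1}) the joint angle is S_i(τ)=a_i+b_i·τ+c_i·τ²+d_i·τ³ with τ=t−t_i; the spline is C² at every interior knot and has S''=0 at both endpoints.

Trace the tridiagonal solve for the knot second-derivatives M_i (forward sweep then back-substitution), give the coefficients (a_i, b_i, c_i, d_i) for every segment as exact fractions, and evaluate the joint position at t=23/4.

Δ: Δ0=-1, Δ1=2, Δ2=-10
row 1: diag=10, rhs=18; c'=1/5, d'=9/5
row 2: denom=6−2·1/5=28/5; d'=(-72−2·9/5)/(28/5)=-27/2
back: M2=-27/2
back: M1=9/5−1/5·-27/2=9/2
M: M0=0, M1=9/2, M2=-27/2, M3=0
seg 0: a=4, c=M0/2=0, d=(M1−M0)/(6·3)=1/4, b=Δ0−h0·(2M0+M1)/6=-13/4
seg 1: a=1, c=M1/2=9/4, d=(M2−M1)/(6·2)=-3/2, b=Δ1−h1·(2M1+M2)/6=7/2
seg 2: a=5, c=M2/2=-27/4, d=(M3−M2)/(6·1)=9/4, b=Δ2−h2·(2M2+M3)/6=-11/2
t_q=23/4 → seg 2, τ=3/4; S=5+-11/2·τ+-27/4·τ²+9/4·τ³=-505/256

  seg 0: a=4 b=-13/4 c=0 d=1/4
  seg 1: a=1 b=7/2 c=9/4 d=-3/2
  seg 2: a=5 b=-11/2 c=-27/4 d=9/4
S(23/4) = -505/256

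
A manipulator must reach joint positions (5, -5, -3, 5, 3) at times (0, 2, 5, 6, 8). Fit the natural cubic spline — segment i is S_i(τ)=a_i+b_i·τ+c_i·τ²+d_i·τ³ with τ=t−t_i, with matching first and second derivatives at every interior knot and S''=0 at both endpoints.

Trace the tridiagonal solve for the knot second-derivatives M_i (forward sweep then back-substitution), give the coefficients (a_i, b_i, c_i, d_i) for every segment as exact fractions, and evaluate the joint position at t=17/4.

  seg 0: a=5 b=-1721/312 c=0 d=161/1248
  seg 1: a=-5 b=-619/156 c=161/208 d=37/144
  seg 2: a=-3 b=4751/624 c=321/104 d=-1685/624
  seg 3: a=5 b=887/156 c=-1043/208 d=1043/1248
S(17/4) = -94283/13312

Δ: Δ0=-5, Δ1=2/3, Δ2=8, Δ3=-1
row 1: diag=10, rhs=34; c'=3/10, d'=17/5
row 2: denom=8−3·3/10=71/10; d'=(44−3·17/5)/(71/10)=338/71
row 3: denom=6−1·10/71=416/71; d'=(-54−1·338/71)/(416/71)=-1043/104
back: M3=-1043/104
back: M2=338/71−10/71·-1043/104=321/52
back: M1=17/5−3/10·321/52=161/104
M: M0=0, M1=161/104, M2=321/52, M3=-1043/104, M4=0
seg 0: a=5, c=M0/2=0, d=(M1−M0)/(6·2)=161/1248, b=Δ0−h0·(2M0+M1)/6=-1721/312
seg 1: a=-5, c=M1/2=161/208, d=(M2−M1)/(6·3)=37/144, b=Δ1−h1·(2M1+M2)/6=-619/156
seg 2: a=-3, c=M2/2=321/104, d=(M3−M2)/(6·1)=-1685/624, b=Δ2−h2·(2M2+M3)/6=4751/624
seg 3: a=5, c=M3/2=-1043/208, d=(M4−M3)/(6·2)=1043/1248, b=Δ3−h3·(2M3+M4)/6=887/156
t_q=17/4 → seg 1, τ=9/4; S=-5+-619/156·τ+161/208·τ²+37/144·τ³=-94283/13312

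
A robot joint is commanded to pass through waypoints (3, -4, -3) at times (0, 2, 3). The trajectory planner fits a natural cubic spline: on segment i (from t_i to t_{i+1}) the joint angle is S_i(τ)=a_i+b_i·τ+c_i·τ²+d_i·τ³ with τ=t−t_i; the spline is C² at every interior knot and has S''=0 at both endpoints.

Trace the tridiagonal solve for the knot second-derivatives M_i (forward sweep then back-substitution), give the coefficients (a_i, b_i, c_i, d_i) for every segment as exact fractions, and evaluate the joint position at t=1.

Δ: Δ0=-7/2, Δ1=1
row 1: diag=6, rhs=27; c'=1/6, d'=9/2
back: M1=9/2
M: M0=0, M1=9/2, M2=0
seg 0: a=3, c=M0/2=0, d=(M1−M0)/(6·2)=3/8, b=Δ0−h0·(2M0+M1)/6=-5
seg 1: a=-4, c=M1/2=9/4, d=(M2−M1)/(6·1)=-3/4, b=Δ1−h1·(2M1+M2)/6=-1/2
t_q=1 → seg 0, τ=1; S=3+-5·τ+0·τ²+3/8·τ³=-13/8

  seg 0: a=3 b=-5 c=0 d=3/8
  seg 1: a=-4 b=-1/2 c=9/4 d=-3/4
S(1) = -13/8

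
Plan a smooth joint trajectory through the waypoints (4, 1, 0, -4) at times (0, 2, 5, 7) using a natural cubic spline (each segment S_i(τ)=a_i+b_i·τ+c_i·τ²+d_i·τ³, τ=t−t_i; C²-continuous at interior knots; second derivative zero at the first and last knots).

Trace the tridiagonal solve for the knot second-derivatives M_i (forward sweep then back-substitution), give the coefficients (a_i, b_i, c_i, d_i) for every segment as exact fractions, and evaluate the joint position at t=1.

Δ: Δ0=-3/2, Δ1=-1/3, Δ2=-2
row 1: diag=10, rhs=7; c'=3/10, d'=7/10
row 2: denom=10−3·3/10=91/10; d'=(-10−3·7/10)/(91/10)=-121/91
back: M2=-121/91
back: M1=7/10−3/10·-121/91=100/91
M: M0=0, M1=100/91, M2=-121/91, M3=0
seg 0: a=4, c=M0/2=0, d=(M1−M0)/(6·2)=25/273, b=Δ0−h0·(2M0+M1)/6=-1019/546
seg 1: a=1, c=M1/2=50/91, d=(M2−M1)/(6·3)=-17/126, b=Δ1−h1·(2M1+M2)/6=-419/546
seg 2: a=0, c=M2/2=-121/182, d=(M3−M2)/(6·2)=121/1092, b=Δ2−h2·(2M2+M3)/6=-304/273
t_q=1 → seg 0, τ=1; S=4+-1019/546·τ+0·τ²+25/273·τ³=405/182

  seg 0: a=4 b=-1019/546 c=0 d=25/273
  seg 1: a=1 b=-419/546 c=50/91 d=-17/126
  seg 2: a=0 b=-304/273 c=-121/182 d=121/1092
S(1) = 405/182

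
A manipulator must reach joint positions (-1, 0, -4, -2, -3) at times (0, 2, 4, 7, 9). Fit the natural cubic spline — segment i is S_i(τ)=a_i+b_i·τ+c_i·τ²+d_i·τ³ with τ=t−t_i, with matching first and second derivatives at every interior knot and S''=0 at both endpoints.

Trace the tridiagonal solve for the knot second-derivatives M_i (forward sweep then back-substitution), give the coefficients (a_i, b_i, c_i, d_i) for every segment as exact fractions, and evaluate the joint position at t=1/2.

Δ: Δ0=1/2, Δ1=-2, Δ2=2/3, Δ3=-1/2
row 1: diag=8, rhs=-15; c'=1/4, d'=-15/8
row 2: denom=10−2·1/4=19/2; d'=(16−2·-15/8)/(19/2)=79/38
row 3: denom=10−3·6/19=172/19; d'=(-7−3·79/38)/(172/19)=-503/344
back: M3=-503/344
back: M2=79/38−6/19·-503/344=437/172
back: M1=-15/8−1/4·437/172=-1727/688
M: M0=0, M1=-1727/688, M2=437/172, M3=-503/344, M4=0
seg 0: a=-1, c=M0/2=0, d=(M1−M0)/(6·2)=-1727/8256, b=Δ0−h0·(2M0+M1)/6=2759/2064
seg 1: a=0, c=M1/2=-1727/1376, d=(M2−M1)/(6·2)=3475/8256, b=Δ1−h1·(2M1+M2)/6=-1211/1032
seg 2: a=-4, c=M2/2=437/344, d=(M3−M2)/(6·3)=-153/688, b=Δ2−h2·(2M2+M3)/6=-2359/2064
seg 3: a=-2, c=M3/2=-503/688, d=(M4−M3)/(6·2)=503/4128, b=Δ3−h3·(2M3+M4)/6=245/516
t_q=1/2 → seg 0, τ=1/2; S=-1+2759/2064·τ+0·τ²+-1727/8256·τ³=-7877/22016

  seg 0: a=-1 b=2759/2064 c=0 d=-1727/8256
  seg 1: a=0 b=-1211/1032 c=-1727/1376 d=3475/8256
  seg 2: a=-4 b=-2359/2064 c=437/344 d=-153/688
  seg 3: a=-2 b=245/516 c=-503/688 d=503/4128
S(1/2) = -7877/22016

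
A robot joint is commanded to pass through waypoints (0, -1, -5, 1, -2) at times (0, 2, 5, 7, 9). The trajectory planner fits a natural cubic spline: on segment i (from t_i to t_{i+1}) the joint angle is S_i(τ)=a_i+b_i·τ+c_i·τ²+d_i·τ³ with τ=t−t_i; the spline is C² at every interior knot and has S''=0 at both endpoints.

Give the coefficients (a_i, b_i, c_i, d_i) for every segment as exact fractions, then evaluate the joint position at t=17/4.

Δ: Δ0=-1/2, Δ1=-4/3, Δ2=3, Δ3=-3/2
row 1: diag=10, rhs=-5; c'=3/10, d'=-1/2
row 2: denom=10−3·3/10=91/10; d'=(26−3·-1/2)/(91/10)=275/91
row 3: denom=8−2·20/91=688/91; d'=(-27−2·275/91)/(688/91)=-3007/688
back: M3=-3007/688
back: M2=275/91−20/91·-3007/688=685/172
back: M1=-1/2−3/10·685/172=-583/344
M: M0=0, M1=-583/344, M2=685/172, M3=-3007/688, M4=0
seg 0: a=0, c=M0/2=0, d=(M1−M0)/(6·2)=-583/4128, b=Δ0−h0·(2M0+M1)/6=67/1032
seg 1: a=-1, c=M1/2=-583/688, d=(M2−M1)/(6·3)=217/688, b=Δ1−h1·(2M1+M2)/6=-841/516
seg 2: a=-5, c=M2/2=685/344, d=(M3−M2)/(6·2)=-5747/8256, b=Δ2−h2·(2M2+M3)/6=3719/2064
seg 3: a=1, c=M3/2=-3007/1376, d=(M4−M3)/(6·2)=3007/8256, b=Δ3−h3·(2M3+M4)/6=1459/1032
t_q=17/4 → seg 1, τ=9/4; S=-1+-841/516·τ+-583/688·τ²+217/688·τ³=-236203/44032

  seg 0: a=0 b=67/1032 c=0 d=-583/4128
  seg 1: a=-1 b=-841/516 c=-583/688 d=217/688
  seg 2: a=-5 b=3719/2064 c=685/344 d=-5747/8256
  seg 3: a=1 b=1459/1032 c=-3007/1376 d=3007/8256
S(17/4) = -236203/44032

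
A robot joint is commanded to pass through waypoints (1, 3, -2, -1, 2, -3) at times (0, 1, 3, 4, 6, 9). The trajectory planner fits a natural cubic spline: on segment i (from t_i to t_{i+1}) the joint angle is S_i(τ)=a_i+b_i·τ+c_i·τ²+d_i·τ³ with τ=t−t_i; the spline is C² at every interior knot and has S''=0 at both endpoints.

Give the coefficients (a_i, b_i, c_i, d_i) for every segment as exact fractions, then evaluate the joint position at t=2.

  seg 0: a=1 b=15901/5196 c=0 d=-5509/5196
  seg 1: a=3 b=-313/2598 c=-5509/1732 d=10345/10392
  seg 2: a=-2 b=-1166/1299 c=1209/433 d=-1162/1299
  seg 3: a=-1 b=2602/1299 c=47/433 d=-1871/10392
  seg 4: a=2 b=719/2598 c=-1683/1732 d=187/1732
S(2) = 2405/3464

Δ: Δ0=2, Δ1=-5/2, Δ2=1, Δ3=3/2, Δ4=-5/3
row 1: diag=6, rhs=-27; c'=1/3, d'=-9/2
row 2: denom=6−2·1/3=16/3; d'=(21−2·-9/2)/(16/3)=45/8
row 3: denom=6−1·3/16=93/16; d'=(3−1·45/8)/(93/16)=-14/31
row 4: denom=10−2·32/93=866/93; d'=(-19−2·-14/31)/(866/93)=-1683/866
back: M4=-1683/866
back: M3=-14/31−32/93·-1683/866=94/433
back: M2=45/8−3/16·94/433=2418/433
back: M1=-9/2−1/3·2418/433=-5509/866
M: M0=0, M1=-5509/866, M2=2418/433, M3=94/433, M4=-1683/866, M5=0
seg 0: a=1, c=M0/2=0, d=(M1−M0)/(6·1)=-5509/5196, b=Δ0−h0·(2M0+M1)/6=15901/5196
seg 1: a=3, c=M1/2=-5509/1732, d=(M2−M1)/(6·2)=10345/10392, b=Δ1−h1·(2M1+M2)/6=-313/2598
seg 2: a=-2, c=M2/2=1209/433, d=(M3−M2)/(6·1)=-1162/1299, b=Δ2−h2·(2M2+M3)/6=-1166/1299
seg 3: a=-1, c=M3/2=47/433, d=(M4−M3)/(6·2)=-1871/10392, b=Δ3−h3·(2M3+M4)/6=2602/1299
seg 4: a=2, c=M4/2=-1683/1732, d=(M5−M4)/(6·3)=187/1732, b=Δ4−h4·(2M4+M5)/6=719/2598
t_q=2 → seg 1, τ=1; S=3+-313/2598·τ+-5509/1732·τ²+10345/10392·τ³=2405/3464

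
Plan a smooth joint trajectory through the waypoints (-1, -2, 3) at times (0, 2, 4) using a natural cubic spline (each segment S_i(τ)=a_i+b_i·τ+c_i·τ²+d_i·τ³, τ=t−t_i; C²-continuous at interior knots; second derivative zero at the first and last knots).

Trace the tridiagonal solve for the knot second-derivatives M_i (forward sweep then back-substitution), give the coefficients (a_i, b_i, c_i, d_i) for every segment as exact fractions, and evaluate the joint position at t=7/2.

Δ: Δ0=-1/2, Δ1=5/2
row 1: diag=8, rhs=18; c'=1/4, d'=9/4
back: M1=9/4
M: M0=0, M1=9/4, M2=0
seg 0: a=-1, c=M0/2=0, d=(M1−M0)/(6·2)=3/16, b=Δ0−h0·(2M0+M1)/6=-5/4
seg 1: a=-2, c=M1/2=9/8, d=(M2−M1)/(6·2)=-3/16, b=Δ1−h1·(2M1+M2)/6=1
t_q=7/2 → seg 1, τ=3/2; S=-2+1·τ+9/8·τ²+-3/16·τ³=179/128

  seg 0: a=-1 b=-5/4 c=0 d=3/16
  seg 1: a=-2 b=1 c=9/8 d=-3/16
S(7/2) = 179/128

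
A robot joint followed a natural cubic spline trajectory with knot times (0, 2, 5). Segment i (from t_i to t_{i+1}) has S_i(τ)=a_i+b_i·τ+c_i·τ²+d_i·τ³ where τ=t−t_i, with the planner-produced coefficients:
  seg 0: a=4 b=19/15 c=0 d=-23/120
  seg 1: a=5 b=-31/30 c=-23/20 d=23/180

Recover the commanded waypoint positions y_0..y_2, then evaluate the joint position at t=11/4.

y_0=4 y_1=5 y_2=-5
S(11/4) = 4649/1280

y_0 = S_0(0) = a_0 = 4
y_1 = S_1(0) = a_1 = 5
y_2 = S_1(3) = -5
t_q=11/4 is in segment 1 (τ=3/4); S_1(τ)=4649/1280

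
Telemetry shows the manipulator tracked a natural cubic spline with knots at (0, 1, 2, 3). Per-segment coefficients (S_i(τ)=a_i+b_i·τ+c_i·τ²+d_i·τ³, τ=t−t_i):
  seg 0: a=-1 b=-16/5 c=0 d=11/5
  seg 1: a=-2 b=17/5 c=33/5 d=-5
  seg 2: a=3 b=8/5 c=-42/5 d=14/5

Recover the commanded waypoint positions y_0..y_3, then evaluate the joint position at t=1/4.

y_0 = S_0(0) = a_0 = -1
y_1 = S_1(0) = a_1 = -2
y_2 = S_2(0) = a_2 = 3
y_3 = S_2(1) = -1
t_q=1/4 is in segment 0 (τ=1/4); S_0(τ)=-113/64

y_0=-1 y_1=-2 y_2=3 y_3=-1
S(1/4) = -113/64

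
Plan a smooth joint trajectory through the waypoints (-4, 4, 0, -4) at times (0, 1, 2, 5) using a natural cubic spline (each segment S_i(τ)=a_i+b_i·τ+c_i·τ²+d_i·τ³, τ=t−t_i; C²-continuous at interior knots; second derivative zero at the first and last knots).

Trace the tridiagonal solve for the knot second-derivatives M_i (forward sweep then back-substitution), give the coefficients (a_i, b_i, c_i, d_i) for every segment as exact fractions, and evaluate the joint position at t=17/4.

Δ: Δ0=8, Δ1=-4, Δ2=-4/3
row 1: diag=4, rhs=-72; c'=1/4, d'=-18
row 2: denom=8−1·1/4=31/4; d'=(16−1·-18)/(31/4)=136/31
back: M2=136/31
back: M1=-18−1/4·136/31=-592/31
M: M0=0, M1=-592/31, M2=136/31, M3=0
seg 0: a=-4, c=M0/2=0, d=(M1−M0)/(6·1)=-296/93, b=Δ0−h0·(2M0+M1)/6=1040/93
seg 1: a=4, c=M1/2=-296/31, d=(M2−M1)/(6·1)=364/93, b=Δ1−h1·(2M1+M2)/6=152/93
seg 2: a=0, c=M2/2=68/31, d=(M3−M2)/(6·3)=-68/279, b=Δ2−h2·(2M2+M3)/6=-532/93
t_q=17/4 → seg 2, τ=9/4; S=0+-532/93·τ+68/31·τ²+-68/279·τ³=-2253/496

  seg 0: a=-4 b=1040/93 c=0 d=-296/93
  seg 1: a=4 b=152/93 c=-296/31 d=364/93
  seg 2: a=0 b=-532/93 c=68/31 d=-68/279
S(17/4) = -2253/496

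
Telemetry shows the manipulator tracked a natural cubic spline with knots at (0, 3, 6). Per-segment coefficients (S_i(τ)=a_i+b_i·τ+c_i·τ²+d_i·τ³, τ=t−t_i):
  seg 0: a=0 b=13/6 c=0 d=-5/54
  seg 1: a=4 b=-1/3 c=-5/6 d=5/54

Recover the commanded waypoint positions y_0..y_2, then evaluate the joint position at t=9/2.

y_0 = S_0(0) = a_0 = 0
y_1 = S_1(0) = a_1 = 4
y_2 = S_1(3) = -2
t_q=9/2 is in segment 1 (τ=3/2); S_1(τ)=31/16

y_0=0 y_1=4 y_2=-2
S(9/2) = 31/16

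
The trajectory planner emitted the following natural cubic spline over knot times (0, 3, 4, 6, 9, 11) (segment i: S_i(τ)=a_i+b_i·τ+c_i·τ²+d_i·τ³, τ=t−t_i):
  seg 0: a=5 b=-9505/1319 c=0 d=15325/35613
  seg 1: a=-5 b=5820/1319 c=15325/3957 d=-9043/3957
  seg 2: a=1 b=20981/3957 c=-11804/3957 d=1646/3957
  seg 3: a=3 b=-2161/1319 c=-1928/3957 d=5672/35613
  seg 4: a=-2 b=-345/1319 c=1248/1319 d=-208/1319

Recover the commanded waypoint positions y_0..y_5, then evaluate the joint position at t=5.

y_0 = S_0(0) = a_0 = 5
y_1 = S_1(0) = a_1 = -5
y_2 = S_2(0) = a_2 = 1
y_3 = S_3(0) = a_3 = 3
y_4 = S_4(0) = a_4 = -2
y_5 = S_4(2) = 0
t_q=5 is in segment 2 (τ=1); S_2(τ)=14780/3957

y_0=5 y_1=-5 y_2=1 y_3=3 y_4=-2 y_5=0
S(5) = 14780/3957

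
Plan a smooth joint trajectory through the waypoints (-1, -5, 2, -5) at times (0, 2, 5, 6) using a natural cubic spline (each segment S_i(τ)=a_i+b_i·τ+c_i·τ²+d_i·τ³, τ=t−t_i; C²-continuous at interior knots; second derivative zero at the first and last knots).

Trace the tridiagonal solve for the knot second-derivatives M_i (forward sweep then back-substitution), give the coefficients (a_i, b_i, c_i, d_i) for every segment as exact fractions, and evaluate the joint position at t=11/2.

Δ: Δ0=-2, Δ1=7/3, Δ2=-7
row 1: diag=10, rhs=26; c'=3/10, d'=13/5
row 2: denom=8−3·3/10=71/10; d'=(-56−3·13/5)/(71/10)=-638/71
back: M2=-638/71
back: M1=13/5−3/10·-638/71=376/71
M: M0=0, M1=376/71, M2=-638/71, M3=0
seg 0: a=-1, c=M0/2=0, d=(M1−M0)/(6·2)=94/213, b=Δ0−h0·(2M0+M1)/6=-802/213
seg 1: a=-5, c=M1/2=188/71, d=(M2−M1)/(6·3)=-169/213, b=Δ1−h1·(2M1+M2)/6=326/213
seg 2: a=2, c=M2/2=-319/71, d=(M3−M2)/(6·1)=319/213, b=Δ2−h2·(2M2+M3)/6=-853/213
t_q=11/2 → seg 2, τ=1/2; S=2+-853/213·τ+-319/71·τ²+319/213·τ³=-533/568

  seg 0: a=-1 b=-802/213 c=0 d=94/213
  seg 1: a=-5 b=326/213 c=188/71 d=-169/213
  seg 2: a=2 b=-853/213 c=-319/71 d=319/213
S(11/2) = -533/568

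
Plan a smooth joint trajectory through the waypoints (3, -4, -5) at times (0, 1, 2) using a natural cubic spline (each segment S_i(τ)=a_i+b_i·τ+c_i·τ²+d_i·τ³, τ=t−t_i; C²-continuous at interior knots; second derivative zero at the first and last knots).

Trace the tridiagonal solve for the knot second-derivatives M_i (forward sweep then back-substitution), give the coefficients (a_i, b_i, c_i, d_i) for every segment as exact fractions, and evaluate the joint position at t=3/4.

  seg 0: a=3 b=-17/2 c=0 d=3/2
  seg 1: a=-4 b=-4 c=9/2 d=-3/2
S(3/4) = -351/128

Δ: Δ0=-7, Δ1=-1
row 1: diag=4, rhs=36; c'=1/4, d'=9
back: M1=9
M: M0=0, M1=9, M2=0
seg 0: a=3, c=M0/2=0, d=(M1−M0)/(6·1)=3/2, b=Δ0−h0·(2M0+M1)/6=-17/2
seg 1: a=-4, c=M1/2=9/2, d=(M2−M1)/(6·1)=-3/2, b=Δ1−h1·(2M1+M2)/6=-4
t_q=3/4 → seg 0, τ=3/4; S=3+-17/2·τ+0·τ²+3/2·τ³=-351/128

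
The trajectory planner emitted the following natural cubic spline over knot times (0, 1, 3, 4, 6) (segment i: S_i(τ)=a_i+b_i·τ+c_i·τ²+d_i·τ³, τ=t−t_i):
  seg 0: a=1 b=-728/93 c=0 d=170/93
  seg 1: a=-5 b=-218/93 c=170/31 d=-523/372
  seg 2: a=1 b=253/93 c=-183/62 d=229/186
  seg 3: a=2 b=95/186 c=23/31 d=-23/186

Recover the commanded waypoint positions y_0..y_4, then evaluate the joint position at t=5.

y_0=1 y_1=-5 y_2=1 y_3=2 y_4=5
S(5) = 97/31

y_0 = S_0(0) = a_0 = 1
y_1 = S_1(0) = a_1 = -5
y_2 = S_2(0) = a_2 = 1
y_3 = S_3(0) = a_3 = 2
y_4 = S_3(2) = 5
t_q=5 is in segment 3 (τ=1); S_3(τ)=97/31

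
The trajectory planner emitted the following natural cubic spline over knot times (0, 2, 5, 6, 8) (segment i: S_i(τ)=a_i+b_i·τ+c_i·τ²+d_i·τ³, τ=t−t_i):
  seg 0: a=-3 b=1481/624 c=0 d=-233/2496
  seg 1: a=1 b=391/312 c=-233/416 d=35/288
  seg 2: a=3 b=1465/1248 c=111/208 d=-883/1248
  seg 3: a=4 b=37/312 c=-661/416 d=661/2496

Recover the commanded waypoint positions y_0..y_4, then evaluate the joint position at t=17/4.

y_0=-3 y_1=1 y_2=3 y_3=4 y_4=0
S(17/4) = 63059/26624

y_0 = S_0(0) = a_0 = -3
y_1 = S_1(0) = a_1 = 1
y_2 = S_2(0) = a_2 = 3
y_3 = S_3(0) = a_3 = 4
y_4 = S_3(2) = 0
t_q=17/4 is in segment 1 (τ=9/4); S_1(τ)=63059/26624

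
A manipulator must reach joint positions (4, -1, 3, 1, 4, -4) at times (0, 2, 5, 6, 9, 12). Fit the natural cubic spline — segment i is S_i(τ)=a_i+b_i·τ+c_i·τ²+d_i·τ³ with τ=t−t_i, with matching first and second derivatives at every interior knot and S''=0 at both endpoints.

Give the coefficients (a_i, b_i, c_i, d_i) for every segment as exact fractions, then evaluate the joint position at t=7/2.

Δ: Δ0=-5/2, Δ1=4/3, Δ2=-2, Δ3=1, Δ4=-8/3
row 1: diag=10, rhs=23; c'=3/10, d'=23/10
row 2: denom=8−3·3/10=71/10; d'=(-20−3·23/10)/(71/10)=-269/71
row 3: denom=8−1·10/71=558/71; d'=(18−1·-269/71)/(558/71)=1547/558
row 4: denom=12−3·71/186=673/62; d'=(-22−3·1547/558)/(673/62)=-5639/2019
back: M4=-5639/2019
back: M3=1547/558−71/186·-5639/2019=7750/2019
back: M2=-269/71−10/71·7750/2019=-8741/2019
back: M1=23/10−3/10·-8741/2019=2422/673
M: M0=0, M1=2422/673, M2=-8741/2019, M3=7750/2019, M4=-5639/2019, M5=0
seg 0: a=4, c=M0/2=0, d=(M1−M0)/(6·2)=1211/4038, b=Δ0−h0·(2M0+M1)/6=-14939/4038
seg 1: a=-1, c=M1/2=1211/673, d=(M2−M1)/(6·3)=-16007/36342, b=Δ1−h1·(2M1+M2)/6=-407/4038
seg 2: a=3, c=M2/2=-8741/4038, d=(M3−M2)/(6·1)=5497/4038, b=Δ2−h2·(2M2+M3)/6=-2416/2019
seg 3: a=1, c=M3/2=3875/2019, d=(M4−M3)/(6·3)=-4463/12114, b=Δ3−h3·(2M3+M4)/6=-1941/1346
seg 4: a=4, c=M4/2=-5639/4038, d=(M5−M4)/(6·3)=5639/36342, b=Δ4−h4·(2M4+M5)/6=85/673
t_q=7/2 → seg 1, τ=3/2; S=-1+-407/4038·τ+1211/673·τ²+-16007/36342·τ³=15193/10768

  seg 0: a=4 b=-14939/4038 c=0 d=1211/4038
  seg 1: a=-1 b=-407/4038 c=1211/673 d=-16007/36342
  seg 2: a=3 b=-2416/2019 c=-8741/4038 d=5497/4038
  seg 3: a=1 b=-1941/1346 c=3875/2019 d=-4463/12114
  seg 4: a=4 b=85/673 c=-5639/4038 d=5639/36342
S(7/2) = 15193/10768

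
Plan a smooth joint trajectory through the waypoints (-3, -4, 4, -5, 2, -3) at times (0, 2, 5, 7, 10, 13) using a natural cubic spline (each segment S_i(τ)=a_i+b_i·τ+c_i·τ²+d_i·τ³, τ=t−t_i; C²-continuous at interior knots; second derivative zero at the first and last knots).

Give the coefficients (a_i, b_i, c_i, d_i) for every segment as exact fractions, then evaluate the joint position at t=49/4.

  seg 0: a=-3 b=-3875/2138 c=0 d=1403/4276
  seg 1: a=-4 b=4543/2138 c=4209/2138 d=-17203/28863
  seg 2: a=4 b=-4609/2138 c=-21779/6414 d=14261/12828
  seg 3: a=-5 b=-15377/6414 c=10502/3207 d=-32669/57726
  seg 4: a=2 b=6320/3207 c=-11665/6414 d=11665/57726
S(49/4) = -64481/136832

Δ: Δ0=-1/2, Δ1=8/3, Δ2=-9/2, Δ3=7/3, Δ4=-5/3
row 1: diag=10, rhs=19; c'=3/10, d'=19/10
row 2: denom=10−3·3/10=91/10; d'=(-43−3·19/10)/(91/10)=-487/91
row 3: denom=10−2·20/91=870/91; d'=(41−2·-487/91)/(870/91)=941/174
row 4: denom=12−3·91/290=3207/290; d'=(-24−3·941/174)/(3207/290)=-11665/3207
back: M4=-11665/3207
back: M3=941/174−91/290·-11665/3207=21004/3207
back: M2=-487/91−20/91·21004/3207=-21779/3207
back: M1=19/10−3/10·-21779/3207=4209/1069
M: M0=0, M1=4209/1069, M2=-21779/3207, M3=21004/3207, M4=-11665/3207, M5=0
seg 0: a=-3, c=M0/2=0, d=(M1−M0)/(6·2)=1403/4276, b=Δ0−h0·(2M0+M1)/6=-3875/2138
seg 1: a=-4, c=M1/2=4209/2138, d=(M2−M1)/(6·3)=-17203/28863, b=Δ1−h1·(2M1+M2)/6=4543/2138
seg 2: a=4, c=M2/2=-21779/6414, d=(M3−M2)/(6·2)=14261/12828, b=Δ2−h2·(2M2+M3)/6=-4609/2138
seg 3: a=-5, c=M3/2=10502/3207, d=(M4−M3)/(6·3)=-32669/57726, b=Δ3−h3·(2M3+M4)/6=-15377/6414
seg 4: a=2, c=M4/2=-11665/6414, d=(M5−M4)/(6·3)=11665/57726, b=Δ4−h4·(2M4+M5)/6=6320/3207
t_q=49/4 → seg 4, τ=9/4; S=2+6320/3207·τ+-11665/6414·τ²+11665/57726·τ³=-64481/136832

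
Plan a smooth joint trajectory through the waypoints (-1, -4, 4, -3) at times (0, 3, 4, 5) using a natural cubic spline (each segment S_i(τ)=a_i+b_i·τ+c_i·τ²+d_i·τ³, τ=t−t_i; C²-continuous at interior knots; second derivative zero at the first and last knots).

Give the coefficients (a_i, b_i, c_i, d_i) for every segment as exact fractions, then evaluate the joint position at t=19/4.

  seg 0: a=-1 b=-184/31 c=0 d=17/31
  seg 1: a=-4 b=275/31 c=153/31 d=-180/31
  seg 2: a=4 b=41/31 c=-387/31 d=129/31
S(19/4) = -545/1984

Δ: Δ0=-1, Δ1=8, Δ2=-7
row 1: diag=8, rhs=54; c'=1/8, d'=27/4
row 2: denom=4−1·1/8=31/8; d'=(-90−1·27/4)/(31/8)=-774/31
back: M2=-774/31
back: M1=27/4−1/8·-774/31=306/31
M: M0=0, M1=306/31, M2=-774/31, M3=0
seg 0: a=-1, c=M0/2=0, d=(M1−M0)/(6·3)=17/31, b=Δ0−h0·(2M0+M1)/6=-184/31
seg 1: a=-4, c=M1/2=153/31, d=(M2−M1)/(6·1)=-180/31, b=Δ1−h1·(2M1+M2)/6=275/31
seg 2: a=4, c=M2/2=-387/31, d=(M3−M2)/(6·1)=129/31, b=Δ2−h2·(2M2+M3)/6=41/31
t_q=19/4 → seg 2, τ=3/4; S=4+41/31·τ+-387/31·τ²+129/31·τ³=-545/1984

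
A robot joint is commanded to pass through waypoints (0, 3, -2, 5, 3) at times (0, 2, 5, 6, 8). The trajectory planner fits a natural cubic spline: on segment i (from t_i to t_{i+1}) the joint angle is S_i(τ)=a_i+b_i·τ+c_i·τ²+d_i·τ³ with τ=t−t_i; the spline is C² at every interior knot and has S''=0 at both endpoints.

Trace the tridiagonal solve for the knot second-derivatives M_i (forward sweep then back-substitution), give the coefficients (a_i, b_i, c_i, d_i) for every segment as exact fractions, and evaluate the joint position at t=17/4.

  seg 0: a=0 b=3845/1248 c=0 d=-1973/4992
  seg 1: a=3 b=-1037/624 c=-1973/832 d=455/576
  seg 2: a=-2 b=13573/2496 c=1971/416 d=-7927/2496
  seg 3: a=5 b=3361/624 c=-3985/832 d=3985/4992
S(17/4) = -199497/53248

Δ: Δ0=3/2, Δ1=-5/3, Δ2=7, Δ3=-1
row 1: diag=10, rhs=-19; c'=3/10, d'=-19/10
row 2: denom=8−3·3/10=71/10; d'=(52−3·-19/10)/(71/10)=577/71
row 3: denom=6−1·10/71=416/71; d'=(-48−1·577/71)/(416/71)=-3985/416
back: M3=-3985/416
back: M2=577/71−10/71·-3985/416=1971/208
back: M1=-19/10−3/10·1971/208=-1973/416
M: M0=0, M1=-1973/416, M2=1971/208, M3=-3985/416, M4=0
seg 0: a=0, c=M0/2=0, d=(M1−M0)/(6·2)=-1973/4992, b=Δ0−h0·(2M0+M1)/6=3845/1248
seg 1: a=3, c=M1/2=-1973/832, d=(M2−M1)/(6·3)=455/576, b=Δ1−h1·(2M1+M2)/6=-1037/624
seg 2: a=-2, c=M2/2=1971/416, d=(M3−M2)/(6·1)=-7927/2496, b=Δ2−h2·(2M2+M3)/6=13573/2496
seg 3: a=5, c=M3/2=-3985/832, d=(M4−M3)/(6·2)=3985/4992, b=Δ3−h3·(2M3+M4)/6=3361/624
t_q=17/4 → seg 1, τ=9/4; S=3+-1037/624·τ+-1973/832·τ²+455/576·τ³=-199497/53248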